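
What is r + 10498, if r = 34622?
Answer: 45120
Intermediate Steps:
r + 10498 = 34622 + 10498 = 45120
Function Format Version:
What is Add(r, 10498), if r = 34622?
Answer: 45120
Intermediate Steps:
Add(r, 10498) = Add(34622, 10498) = 45120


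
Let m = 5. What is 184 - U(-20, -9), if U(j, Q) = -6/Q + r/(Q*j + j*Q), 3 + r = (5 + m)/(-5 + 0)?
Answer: 13201/72 ≈ 183.35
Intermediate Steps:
r = -5 (r = -3 + (5 + 5)/(-5 + 0) = -3 + 10/(-5) = -3 + 10*(-⅕) = -3 - 2 = -5)
U(j, Q) = -6/Q - 5/(2*Q*j) (U(j, Q) = -6/Q - 5/(Q*j + j*Q) = -6/Q - 5/(Q*j + Q*j) = -6/Q - 5*1/(2*Q*j) = -6/Q - 5/(2*Q*j))
184 - U(-20, -9) = 184 - (-5 - 12*(-20))/(2*(-9)*(-20)) = 184 - (-1)*(-1)*(-5 + 240)/(2*9*20) = 184 - (-1)*(-1)*235/(2*9*20) = 184 - 1*47/72 = 184 - 47/72 = 13201/72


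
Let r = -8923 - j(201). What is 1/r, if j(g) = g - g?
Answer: -1/8923 ≈ -0.00011207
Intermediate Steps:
j(g) = 0
r = -8923 (r = -8923 - 1*0 = -8923 + 0 = -8923)
1/r = 1/(-8923) = -1/8923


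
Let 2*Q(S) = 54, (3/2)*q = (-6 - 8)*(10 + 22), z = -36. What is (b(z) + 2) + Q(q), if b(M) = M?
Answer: -7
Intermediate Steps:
q = -896/3 (q = 2*((-6 - 8)*(10 + 22))/3 = 2*(-14*32)/3 = (2/3)*(-448) = -896/3 ≈ -298.67)
Q(S) = 27 (Q(S) = (1/2)*54 = 27)
(b(z) + 2) + Q(q) = (-36 + 2) + 27 = -34 + 27 = -7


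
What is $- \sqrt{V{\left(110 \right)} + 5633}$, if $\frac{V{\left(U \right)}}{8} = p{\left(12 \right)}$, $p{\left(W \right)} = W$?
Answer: $- \sqrt{5729} \approx -75.69$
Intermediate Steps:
$V{\left(U \right)} = 96$ ($V{\left(U \right)} = 8 \cdot 12 = 96$)
$- \sqrt{V{\left(110 \right)} + 5633} = - \sqrt{96 + 5633} = - \sqrt{5729}$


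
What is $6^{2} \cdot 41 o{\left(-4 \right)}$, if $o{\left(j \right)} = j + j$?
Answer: $-11808$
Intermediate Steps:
$o{\left(j \right)} = 2 j$
$6^{2} \cdot 41 o{\left(-4 \right)} = 6^{2} \cdot 41 \cdot 2 \left(-4\right) = 36 \cdot 41 \left(-8\right) = 1476 \left(-8\right) = -11808$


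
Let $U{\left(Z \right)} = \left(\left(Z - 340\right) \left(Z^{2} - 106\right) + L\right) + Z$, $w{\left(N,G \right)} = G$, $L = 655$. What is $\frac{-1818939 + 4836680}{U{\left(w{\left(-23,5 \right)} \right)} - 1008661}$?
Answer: $- \frac{3017741}{980866} \approx -3.0766$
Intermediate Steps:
$U{\left(Z \right)} = 655 + Z + \left(-340 + Z\right) \left(-106 + Z^{2}\right)$ ($U{\left(Z \right)} = \left(\left(Z - 340\right) \left(Z^{2} - 106\right) + 655\right) + Z = \left(\left(-340 + Z\right) \left(-106 + Z^{2}\right) + 655\right) + Z = \left(655 + \left(-340 + Z\right) \left(-106 + Z^{2}\right)\right) + Z = 655 + Z + \left(-340 + Z\right) \left(-106 + Z^{2}\right)$)
$\frac{-1818939 + 4836680}{U{\left(w{\left(-23,5 \right)} \right)} - 1008661} = \frac{-1818939 + 4836680}{\left(36695 + 5^{3} - 340 \cdot 5^{2} - 525\right) - 1008661} = \frac{3017741}{\left(36695 + 125 - 8500 - 525\right) - 1008661} = \frac{3017741}{27795 - 1008661} = \frac{3017741}{-980866} = 3017741 \left(- \frac{1}{980866}\right) = - \frac{3017741}{980866}$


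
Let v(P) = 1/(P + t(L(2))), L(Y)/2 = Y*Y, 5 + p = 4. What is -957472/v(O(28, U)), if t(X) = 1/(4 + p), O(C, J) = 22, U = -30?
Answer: -64150624/3 ≈ -2.1384e+7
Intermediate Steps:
p = -1 (p = -5 + 4 = -1)
L(Y) = 2*Y² (L(Y) = 2*(Y*Y) = 2*Y²)
t(X) = ⅓ (t(X) = 1/(4 - 1) = 1/3 = ⅓)
v(P) = 1/(⅓ + P) (v(P) = 1/(P + ⅓) = 1/(⅓ + P))
-957472/v(O(28, U)) = -957472/(3/(1 + 3*22)) = -957472/(3/(1 + 66)) = -957472/(3/67) = -957472/(3*(1/67)) = -957472/3/67 = -957472*67/3 = -64150624/3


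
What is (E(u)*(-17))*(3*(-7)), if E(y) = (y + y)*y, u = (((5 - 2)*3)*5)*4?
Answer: 23133600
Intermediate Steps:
u = 180 (u = ((3*3)*5)*4 = (9*5)*4 = 45*4 = 180)
E(y) = 2*y² (E(y) = (2*y)*y = 2*y²)
(E(u)*(-17))*(3*(-7)) = ((2*180²)*(-17))*(3*(-7)) = ((2*32400)*(-17))*(-21) = (64800*(-17))*(-21) = -1101600*(-21) = 23133600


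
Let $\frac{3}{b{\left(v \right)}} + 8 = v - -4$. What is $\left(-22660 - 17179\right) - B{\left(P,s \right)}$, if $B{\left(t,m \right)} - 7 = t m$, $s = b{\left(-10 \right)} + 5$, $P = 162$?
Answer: $- \frac{284349}{7} \approx -40621.0$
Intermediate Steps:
$b{\left(v \right)} = \frac{3}{-4 + v}$ ($b{\left(v \right)} = \frac{3}{-8 + \left(v - -4\right)} = \frac{3}{-8 + \left(v + 4\right)} = \frac{3}{-8 + \left(4 + v\right)} = \frac{3}{-4 + v}$)
$s = \frac{67}{14}$ ($s = \frac{3}{-4 - 10} + 5 = \frac{3}{-14} + 5 = 3 \left(- \frac{1}{14}\right) + 5 = - \frac{3}{14} + 5 = \frac{67}{14} \approx 4.7857$)
$B{\left(t,m \right)} = 7 + m t$ ($B{\left(t,m \right)} = 7 + t m = 7 + m t$)
$\left(-22660 - 17179\right) - B{\left(P,s \right)} = \left(-22660 - 17179\right) - \left(7 + \frac{67}{14} \cdot 162\right) = -39839 - \left(7 + \frac{5427}{7}\right) = -39839 - \frac{5476}{7} = - \frac{284349}{7}$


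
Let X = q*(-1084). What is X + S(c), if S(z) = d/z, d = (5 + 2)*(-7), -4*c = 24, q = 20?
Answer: -130031/6 ≈ -21672.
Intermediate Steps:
c = -6 (c = -¼*24 = -6)
X = -21680 (X = 20*(-1084) = -21680)
d = -49 (d = 7*(-7) = -49)
S(z) = -49/z
X + S(c) = -21680 - 49/(-6) = -21680 - 49*(-⅙) = -21680 + 49/6 = -130031/6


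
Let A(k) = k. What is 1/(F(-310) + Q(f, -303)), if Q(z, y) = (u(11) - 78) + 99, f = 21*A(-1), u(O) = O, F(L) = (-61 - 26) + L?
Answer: -1/365 ≈ -0.0027397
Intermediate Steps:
F(L) = -87 + L
f = -21 (f = 21*(-1) = -21)
Q(z, y) = 32 (Q(z, y) = (11 - 78) + 99 = -67 + 99 = 32)
1/(F(-310) + Q(f, -303)) = 1/((-87 - 310) + 32) = 1/(-397 + 32) = 1/(-365) = -1/365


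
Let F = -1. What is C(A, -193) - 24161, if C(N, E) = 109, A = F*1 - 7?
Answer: -24052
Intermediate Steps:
A = -8 (A = -1*1 - 7 = -1 - 7 = -8)
C(A, -193) - 24161 = 109 - 24161 = -24052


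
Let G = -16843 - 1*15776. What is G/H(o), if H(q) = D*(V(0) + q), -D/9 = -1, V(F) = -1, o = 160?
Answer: -10873/477 ≈ -22.795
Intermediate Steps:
D = 9 (D = -9*(-1) = 9)
G = -32619 (G = -16843 - 15776 = -32619)
H(q) = -9 + 9*q (H(q) = 9*(-1 + q) = -9 + 9*q)
G/H(o) = -32619/(-9 + 9*160) = -32619/(-9 + 1440) = -32619/1431 = -32619*1/1431 = -10873/477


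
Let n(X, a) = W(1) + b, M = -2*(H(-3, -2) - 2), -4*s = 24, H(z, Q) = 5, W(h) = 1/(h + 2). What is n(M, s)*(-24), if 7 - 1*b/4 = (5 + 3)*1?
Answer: 88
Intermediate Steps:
W(h) = 1/(2 + h)
s = -6 (s = -1/4*24 = -6)
b = -4 (b = 28 - 4*(5 + 3) = 28 - 32 = -4)
M = -6 (M = -2*(5 - 2) = -2*3 = -6)
n(X, a) = -11/3 (n(X, a) = 1/(2 + 1) - 4 = 1/3 - 4 = -11/3)
n(M, s)*(-24) = -11/3*(-24) = 88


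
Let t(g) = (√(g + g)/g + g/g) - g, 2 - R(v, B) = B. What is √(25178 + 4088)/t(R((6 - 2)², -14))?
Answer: -120*√29266/1799 - 4*√14633/1799 ≈ -11.680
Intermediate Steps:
R(v, B) = 2 - B
t(g) = 1 - g + √2/√g (t(g) = (√(2*g)/g + 1) - g = ((√2*√g)/g + 1) - g = (√2/√g + 1) - g = (1 + √2/√g) - g = 1 - g + √2/√g)
√(25178 + 4088)/t(R((6 - 2)², -14)) = √(25178 + 4088)/(1 - (2 - 1*(-14)) + √2/√(2 - 1*(-14))) = √29266/(1 - (2 + 14) + √2/√(2 + 14)) = √29266/(1 - 1*16 + √2/√16) = √29266/(1 - 16 + √2*(¼)) = √29266/(1 - 16 + √2/4) = √29266/(-15 + √2/4)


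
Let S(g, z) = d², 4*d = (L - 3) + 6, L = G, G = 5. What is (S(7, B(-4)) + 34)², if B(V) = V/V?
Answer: 1444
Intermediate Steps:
B(V) = 1
L = 5
d = 2 (d = ((5 - 3) + 6)/4 = (2 + 6)/4 = (¼)*8 = 2)
S(g, z) = 4 (S(g, z) = 2² = 4)
(S(7, B(-4)) + 34)² = (4 + 34)² = 38² = 1444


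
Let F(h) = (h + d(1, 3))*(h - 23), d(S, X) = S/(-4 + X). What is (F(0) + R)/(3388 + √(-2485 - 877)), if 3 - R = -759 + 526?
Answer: 438746/5740953 - 10619*I*√2/11481906 ≈ 0.076424 - 0.0013079*I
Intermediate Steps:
F(h) = (-1 + h)*(-23 + h) (F(h) = (h + 1/(-4 + 3))*(h - 23) = (h + 1/(-1))*(-23 + h) = (h + 1*(-1))*(-23 + h) = (h - 1)*(-23 + h) = (-1 + h)*(-23 + h))
R = 236 (R = 3 - (-759 + 526) = 3 - 1*(-233) = 3 + 233 = 236)
(F(0) + R)/(3388 + √(-2485 - 877)) = ((23 + 0² - 24*0) + 236)/(3388 + √(-2485 - 877)) = ((23 + 0 + 0) + 236)/(3388 + √(-3362)) = (23 + 236)/(3388 + 41*I*√2) = 259/(3388 + 41*I*√2)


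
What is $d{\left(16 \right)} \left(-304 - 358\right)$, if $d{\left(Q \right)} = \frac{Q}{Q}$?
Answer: $-662$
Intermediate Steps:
$d{\left(Q \right)} = 1$
$d{\left(16 \right)} \left(-304 - 358\right) = 1 \left(-304 - 358\right) = 1 \left(-662\right) = -662$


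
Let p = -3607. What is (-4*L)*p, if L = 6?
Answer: 86568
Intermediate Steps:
(-4*L)*p = -4*6*(-3607) = -24*(-3607) = 86568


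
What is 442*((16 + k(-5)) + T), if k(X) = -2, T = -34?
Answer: -8840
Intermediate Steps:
442*((16 + k(-5)) + T) = 442*((16 - 2) - 34) = 442*(14 - 34) = 442*(-20) = -8840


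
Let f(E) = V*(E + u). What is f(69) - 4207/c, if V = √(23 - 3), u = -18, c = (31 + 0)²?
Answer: -4207/961 + 102*√5 ≈ 223.70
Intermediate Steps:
c = 961 (c = 31² = 961)
V = 2*√5 (V = √20 = 2*√5 ≈ 4.4721)
f(E) = 2*√5*(-18 + E) (f(E) = (2*√5)*(E - 18) = (2*√5)*(-18 + E) = 2*√5*(-18 + E))
f(69) - 4207/c = 2*√5*(-18 + 69) - 4207/961 = 2*√5*51 - 4207/961 = 102*√5 - 1*4207/961 = 102*√5 - 4207/961 = -4207/961 + 102*√5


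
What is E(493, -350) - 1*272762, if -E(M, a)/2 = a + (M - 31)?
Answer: -272986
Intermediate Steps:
E(M, a) = 62 - 2*M - 2*a (E(M, a) = -2*(a + (M - 31)) = -2*(a + (-31 + M)) = -2*(-31 + M + a) = 62 - 2*M - 2*a)
E(493, -350) - 1*272762 = (62 - 2*493 - 2*(-350)) - 1*272762 = (62 - 986 + 700) - 272762 = -224 - 272762 = -272986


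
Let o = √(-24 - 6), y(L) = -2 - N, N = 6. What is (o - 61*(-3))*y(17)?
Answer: -1464 - 8*I*√30 ≈ -1464.0 - 43.818*I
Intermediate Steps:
y(L) = -8 (y(L) = -2 - 1*6 = -2 - 6 = -8)
o = I*√30 (o = √(-30) = I*√30 ≈ 5.4772*I)
(o - 61*(-3))*y(17) = (I*√30 - 61*(-3))*(-8) = (I*√30 + 183)*(-8) = (183 + I*√30)*(-8) = -1464 - 8*I*√30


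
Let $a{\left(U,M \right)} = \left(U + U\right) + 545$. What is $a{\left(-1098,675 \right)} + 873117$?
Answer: $871466$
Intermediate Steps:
$a{\left(U,M \right)} = 545 + 2 U$ ($a{\left(U,M \right)} = 2 U + 545 = 545 + 2 U$)
$a{\left(-1098,675 \right)} + 873117 = \left(545 + 2 \left(-1098\right)\right) + 873117 = \left(545 - 2196\right) + 873117 = -1651 + 873117 = 871466$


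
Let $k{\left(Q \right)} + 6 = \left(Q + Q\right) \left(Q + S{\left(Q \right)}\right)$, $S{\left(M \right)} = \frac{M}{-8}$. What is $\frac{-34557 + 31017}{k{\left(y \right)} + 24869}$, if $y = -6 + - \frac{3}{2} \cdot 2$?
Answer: $- \frac{14160}{100019} \approx -0.14157$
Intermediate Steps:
$S{\left(M \right)} = - \frac{M}{8}$ ($S{\left(M \right)} = M \left(- \frac{1}{8}\right) = - \frac{M}{8}$)
$y = -9$ ($y = -6 + \left(-3\right) \frac{1}{2} \cdot 2 = -6 - 3 = -9$)
$k{\left(Q \right)} = -6 + \frac{7 Q^{2}}{4}$ ($k{\left(Q \right)} = -6 + \left(Q + Q\right) \left(Q - \frac{Q}{8}\right) = -6 + 2 Q \frac{7 Q}{8} = -6 + \frac{7 Q^{2}}{4}$)
$\frac{-34557 + 31017}{k{\left(y \right)} + 24869} = \frac{-34557 + 31017}{\left(-6 + \frac{7 \left(-9\right)^{2}}{4}\right) + 24869} = - \frac{3540}{\left(-6 + \frac{7}{4} \cdot 81\right) + 24869} = - \frac{3540}{\left(-6 + \frac{567}{4}\right) + 24869} = - \frac{3540}{\frac{543}{4} + 24869} = - \frac{3540}{\frac{100019}{4}} = \left(-3540\right) \frac{4}{100019} = - \frac{14160}{100019}$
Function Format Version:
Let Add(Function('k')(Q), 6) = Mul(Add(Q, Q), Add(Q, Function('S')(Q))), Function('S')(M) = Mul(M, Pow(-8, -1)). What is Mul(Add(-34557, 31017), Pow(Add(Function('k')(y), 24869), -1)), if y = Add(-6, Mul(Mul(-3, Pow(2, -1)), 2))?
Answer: Rational(-14160, 100019) ≈ -0.14157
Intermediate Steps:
Function('S')(M) = Mul(Rational(-1, 8), M) (Function('S')(M) = Mul(M, Rational(-1, 8)) = Mul(Rational(-1, 8), M))
y = -9 (y = Add(-6, Mul(Mul(-3, Rational(1, 2)), 2)) = Add(-6, Mul(Rational(-3, 2), 2)) = Add(-6, -3) = -9)
Function('k')(Q) = Add(-6, Mul(Rational(7, 4), Pow(Q, 2))) (Function('k')(Q) = Add(-6, Mul(Add(Q, Q), Add(Q, Mul(Rational(-1, 8), Q)))) = Add(-6, Mul(Mul(2, Q), Mul(Rational(7, 8), Q))) = Add(-6, Mul(Rational(7, 4), Pow(Q, 2))))
Mul(Add(-34557, 31017), Pow(Add(Function('k')(y), 24869), -1)) = Mul(Add(-34557, 31017), Pow(Add(Add(-6, Mul(Rational(7, 4), Pow(-9, 2))), 24869), -1)) = Mul(-3540, Pow(Add(Add(-6, Mul(Rational(7, 4), 81)), 24869), -1)) = Mul(-3540, Pow(Add(Add(-6, Rational(567, 4)), 24869), -1)) = Mul(-3540, Pow(Add(Rational(543, 4), 24869), -1)) = Mul(-3540, Pow(Rational(100019, 4), -1)) = Mul(-3540, Rational(4, 100019)) = Rational(-14160, 100019)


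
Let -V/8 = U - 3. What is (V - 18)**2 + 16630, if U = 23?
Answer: 48314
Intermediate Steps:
V = -160 (V = -8*(23 - 3) = -8*20 = -160)
(V - 18)**2 + 16630 = (-160 - 18)**2 + 16630 = (-178)**2 + 16630 = 31684 + 16630 = 48314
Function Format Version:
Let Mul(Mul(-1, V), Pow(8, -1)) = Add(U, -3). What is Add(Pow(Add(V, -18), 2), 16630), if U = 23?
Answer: 48314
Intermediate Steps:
V = -160 (V = Mul(-8, Add(23, -3)) = Mul(-8, 20) = -160)
Add(Pow(Add(V, -18), 2), 16630) = Add(Pow(Add(-160, -18), 2), 16630) = Add(Pow(-178, 2), 16630) = Add(31684, 16630) = 48314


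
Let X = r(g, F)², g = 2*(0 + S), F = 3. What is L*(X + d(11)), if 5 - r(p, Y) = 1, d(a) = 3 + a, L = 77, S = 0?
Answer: 2310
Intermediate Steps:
g = 0 (g = 2*(0 + 0) = 2*0 = 0)
r(p, Y) = 4 (r(p, Y) = 5 - 1*1 = 5 - 1 = 4)
X = 16 (X = 4² = 16)
L*(X + d(11)) = 77*(16 + (3 + 11)) = 77*(16 + 14) = 77*30 = 2310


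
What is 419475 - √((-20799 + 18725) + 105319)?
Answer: 419475 - √103245 ≈ 4.1915e+5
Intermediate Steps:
419475 - √((-20799 + 18725) + 105319) = 419475 - √(-2074 + 105319) = 419475 - √103245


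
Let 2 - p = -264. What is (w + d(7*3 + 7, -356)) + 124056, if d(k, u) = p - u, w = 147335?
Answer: 272013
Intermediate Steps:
p = 266 (p = 2 - 1*(-264) = 2 + 264 = 266)
d(k, u) = 266 - u
(w + d(7*3 + 7, -356)) + 124056 = (147335 + (266 - 1*(-356))) + 124056 = (147335 + (266 + 356)) + 124056 = (147335 + 622) + 124056 = 147957 + 124056 = 272013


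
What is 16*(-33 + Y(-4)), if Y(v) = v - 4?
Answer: -656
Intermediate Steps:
Y(v) = -4 + v
16*(-33 + Y(-4)) = 16*(-33 + (-4 - 4)) = 16*(-33 - 8) = 16*(-41) = -656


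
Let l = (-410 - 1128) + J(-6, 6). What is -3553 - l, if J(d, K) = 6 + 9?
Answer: -2030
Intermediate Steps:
J(d, K) = 15
l = -1523 (l = (-410 - 1128) + 15 = -1538 + 15 = -1523)
-3553 - l = -3553 - 1*(-1523) = -3553 + 1523 = -2030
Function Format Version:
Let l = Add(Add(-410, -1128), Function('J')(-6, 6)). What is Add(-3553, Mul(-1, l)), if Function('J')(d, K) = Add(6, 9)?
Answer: -2030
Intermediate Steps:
Function('J')(d, K) = 15
l = -1523 (l = Add(Add(-410, -1128), 15) = Add(-1538, 15) = -1523)
Add(-3553, Mul(-1, l)) = Add(-3553, Mul(-1, -1523)) = Add(-3553, 1523) = -2030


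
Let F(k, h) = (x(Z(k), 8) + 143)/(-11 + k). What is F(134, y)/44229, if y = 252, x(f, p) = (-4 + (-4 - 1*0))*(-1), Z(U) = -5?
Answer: 151/5440167 ≈ 2.7756e-5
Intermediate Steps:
x(f, p) = 8 (x(f, p) = (-4 + (-4 + 0))*(-1) = (-4 - 4)*(-1) = -8*(-1) = 8)
F(k, h) = 151/(-11 + k) (F(k, h) = (8 + 143)/(-11 + k) = 151/(-11 + k))
F(134, y)/44229 = (151/(-11 + 134))/44229 = (151/123)*(1/44229) = 151/5440167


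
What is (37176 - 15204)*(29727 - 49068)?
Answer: -424960452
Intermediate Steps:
(37176 - 15204)*(29727 - 49068) = 21972*(-19341) = -424960452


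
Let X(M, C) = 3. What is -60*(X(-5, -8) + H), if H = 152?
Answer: -9300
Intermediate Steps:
-60*(X(-5, -8) + H) = -60*(3 + 152) = -60*155 = -9300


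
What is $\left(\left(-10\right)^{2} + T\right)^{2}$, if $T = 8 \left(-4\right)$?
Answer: $4624$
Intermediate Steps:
$T = -32$
$\left(\left(-10\right)^{2} + T\right)^{2} = \left(\left(-10\right)^{2} - 32\right)^{2} = \left(100 - 32\right)^{2} = 68^{2} = 4624$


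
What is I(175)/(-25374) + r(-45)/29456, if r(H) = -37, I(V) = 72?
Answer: -509945/124569424 ≈ -0.0040937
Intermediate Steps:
I(175)/(-25374) + r(-45)/29456 = 72/(-25374) - 37/29456 = 72*(-1/25374) - 37*1/29456 = -12/4229 - 37/29456 = -509945/124569424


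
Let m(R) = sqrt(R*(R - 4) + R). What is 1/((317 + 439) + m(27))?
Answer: 7/5286 - sqrt(2)/31716 ≈ 0.0012797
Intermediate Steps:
m(R) = sqrt(R + R*(-4 + R)) (m(R) = sqrt(R*(-4 + R) + R) = sqrt(R + R*(-4 + R)))
1/((317 + 439) + m(27)) = 1/((317 + 439) + sqrt(27*(-3 + 27))) = 1/(756 + sqrt(27*24)) = 1/(756 + sqrt(648)) = 1/(756 + 18*sqrt(2))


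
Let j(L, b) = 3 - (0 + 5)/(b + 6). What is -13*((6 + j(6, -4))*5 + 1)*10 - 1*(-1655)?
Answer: -2700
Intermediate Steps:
j(L, b) = 3 - 5/(6 + b)
-13*((6 + j(6, -4))*5 + 1)*10 - 1*(-1655) = -13*((6 + (13 + 3*(-4))/(6 - 4))*5 + 1)*10 - 1*(-1655) = -13*((6 + (13 - 12)/2)*5 + 1)*10 + 1655 = -13*((6 + (½)*1)*5 + 1)*10 + 1655 = -13*((6 + ½)*5 + 1)*10 + 1655 = -13*((13/2)*5 + 1)*10 + 1655 = -13*(65/2 + 1)*10 + 1655 = -871/2*10 + 1655 = -4355 + 1655 = -2700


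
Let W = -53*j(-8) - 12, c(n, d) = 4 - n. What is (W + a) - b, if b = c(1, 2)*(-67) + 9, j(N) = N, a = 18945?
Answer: 19549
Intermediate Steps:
W = 412 (W = -53*(-8) - 12 = 424 - 12 = 412)
b = -192 (b = (4 - 1*1)*(-67) + 9 = (4 - 1)*(-67) + 9 = 3*(-67) + 9 = -201 + 9 = -192)
(W + a) - b = (412 + 18945) - 1*(-192) = 19357 + 192 = 19549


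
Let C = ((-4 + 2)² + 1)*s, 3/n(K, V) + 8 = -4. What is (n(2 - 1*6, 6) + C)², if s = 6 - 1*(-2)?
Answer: 25281/16 ≈ 1580.1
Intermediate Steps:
n(K, V) = -¼ (n(K, V) = 3/(-8 - 4) = 3/(-12) = 3*(-1/12) = -¼)
s = 8 (s = 6 + 2 = 8)
C = 40 (C = ((-4 + 2)² + 1)*8 = ((-2)² + 1)*8 = (4 + 1)*8 = 5*8 = 40)
(n(2 - 1*6, 6) + C)² = (-¼ + 40)² = (159/4)² = 25281/16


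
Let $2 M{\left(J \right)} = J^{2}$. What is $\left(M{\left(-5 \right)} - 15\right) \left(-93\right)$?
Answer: $\frac{465}{2} \approx 232.5$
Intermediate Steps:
$M{\left(J \right)} = \frac{J^{2}}{2}$
$\left(M{\left(-5 \right)} - 15\right) \left(-93\right) = \left(\frac{\left(-5\right)^{2}}{2} - 15\right) \left(-93\right) = \left(\frac{1}{2} \cdot 25 - 15\right) \left(-93\right) = \left(\frac{25}{2} - 15\right) \left(-93\right) = \left(- \frac{5}{2}\right) \left(-93\right) = \frac{465}{2}$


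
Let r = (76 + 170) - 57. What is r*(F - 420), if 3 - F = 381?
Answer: -150822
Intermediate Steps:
F = -378 (F = 3 - 1*381 = 3 - 381 = -378)
r = 189 (r = 246 - 57 = 189)
r*(F - 420) = 189*(-378 - 420) = 189*(-798) = -150822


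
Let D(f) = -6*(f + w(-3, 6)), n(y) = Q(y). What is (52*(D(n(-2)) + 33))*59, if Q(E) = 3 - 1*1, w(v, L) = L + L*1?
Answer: -156468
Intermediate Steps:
w(v, L) = 2*L (w(v, L) = L + L = 2*L)
Q(E) = 2 (Q(E) = 3 - 1 = 2)
n(y) = 2
D(f) = -72 - 6*f (D(f) = -6*(f + 2*6) = -6*(f + 12) = -6*(12 + f) = -72 - 6*f)
(52*(D(n(-2)) + 33))*59 = (52*((-72 - 6*2) + 33))*59 = (52*((-72 - 12) + 33))*59 = (52*(-84 + 33))*59 = (52*(-51))*59 = -2652*59 = -156468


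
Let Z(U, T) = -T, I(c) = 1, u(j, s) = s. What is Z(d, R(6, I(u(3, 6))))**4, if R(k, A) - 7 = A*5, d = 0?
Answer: 20736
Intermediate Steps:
R(k, A) = 7 + 5*A (R(k, A) = 7 + A*5 = 7 + 5*A)
Z(d, R(6, I(u(3, 6))))**4 = (-(7 + 5*1))**4 = (-(7 + 5))**4 = (-1*12)**4 = (-12)**4 = 20736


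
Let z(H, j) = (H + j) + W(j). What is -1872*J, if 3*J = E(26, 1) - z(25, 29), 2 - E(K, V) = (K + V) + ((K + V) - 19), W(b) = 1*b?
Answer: 72384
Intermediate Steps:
W(b) = b
z(H, j) = H + 2*j (z(H, j) = (H + j) + j = H + 2*j)
E(K, V) = 21 - 2*K - 2*V (E(K, V) = 2 - ((K + V) + ((K + V) - 19)) = 2 - ((K + V) + (-19 + K + V)) = 2 - (-19 + 2*K + 2*V) = 2 + (19 - 2*K - 2*V) = 21 - 2*K - 2*V)
J = -116/3 (J = ((21 - 2*26 - 2*1) - (25 + 2*29))/3 = ((21 - 52 - 2) - (25 + 58))/3 = (-33 - 1*83)/3 = (-33 - 83)/3 = (⅓)*(-116) = -116/3 ≈ -38.667)
-1872*J = -1872*(-116/3) = 72384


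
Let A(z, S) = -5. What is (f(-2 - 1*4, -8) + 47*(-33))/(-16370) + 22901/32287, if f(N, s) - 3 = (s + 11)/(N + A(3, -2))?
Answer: 4673662967/5813920090 ≈ 0.80387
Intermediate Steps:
f(N, s) = 3 + (11 + s)/(-5 + N) (f(N, s) = 3 + (s + 11)/(N - 5) = 3 + (11 + s)/(-5 + N))
(f(-2 - 1*4, -8) + 47*(-33))/(-16370) + 22901/32287 = ((-4 - 8 + 3*(-2 - 1*4))/(-5 + (-2 - 1*4)) + 47*(-33))/(-16370) + 22901/32287 = ((-4 - 8 + 3*(-2 - 4))/(-5 + (-2 - 4)) - 1551)*(-1/16370) + 22901*(1/32287) = ((-4 - 8 + 3*(-6))/(-5 - 6) - 1551)*(-1/16370) + 22901/32287 = ((-4 - 8 - 18)/(-11) - 1551)*(-1/16370) + 22901/32287 = (-1/11*(-30) - 1551)*(-1/16370) + 22901/32287 = (30/11 - 1551)*(-1/16370) + 22901/32287 = -17031/11*(-1/16370) + 22901/32287 = 17031/180070 + 22901/32287 = 4673662967/5813920090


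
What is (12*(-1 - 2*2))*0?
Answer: 0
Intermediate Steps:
(12*(-1 - 2*2))*0 = (12*(-1 - 4))*0 = (12*(-5))*0 = -60*0 = 0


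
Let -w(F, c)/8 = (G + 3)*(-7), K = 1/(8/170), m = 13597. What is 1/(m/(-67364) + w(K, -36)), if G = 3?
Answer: 67364/22620707 ≈ 0.0029780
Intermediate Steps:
K = 85/4 (K = 1/(8*(1/170)) = 1/(4/85) = 85/4 ≈ 21.250)
w(F, c) = 336 (w(F, c) = -8*(3 + 3)*(-7) = -48*(-7) = -8*(-42) = 336)
1/(m/(-67364) + w(K, -36)) = 1/(13597/(-67364) + 336) = 1/(13597*(-1/67364) + 336) = 1/(-13597/67364 + 336) = 1/(22620707/67364) = 67364/22620707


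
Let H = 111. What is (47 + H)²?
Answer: 24964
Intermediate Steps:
(47 + H)² = (47 + 111)² = 158² = 24964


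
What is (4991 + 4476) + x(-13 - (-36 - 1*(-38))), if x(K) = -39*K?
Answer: 10052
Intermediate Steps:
(4991 + 4476) + x(-13 - (-36 - 1*(-38))) = (4991 + 4476) - 39*(-13 - (-36 - 1*(-38))) = 9467 - 39*(-13 - (-36 + 38)) = 9467 - 39*(-13 - 1*2) = 9467 - 39*(-13 - 2) = 9467 - 39*(-15) = 9467 + 585 = 10052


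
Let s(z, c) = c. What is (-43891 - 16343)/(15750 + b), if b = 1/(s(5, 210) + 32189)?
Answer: -1951521366/510284251 ≈ -3.8244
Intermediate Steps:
b = 1/32399 (b = 1/(210 + 32189) = 1/32399 ≈ 3.0865e-5)
(-43891 - 16343)/(15750 + b) = (-43891 - 16343)/(15750 + 1/32399) = -60234/510284251/32399 = -60234*32399/510284251 = -1951521366/510284251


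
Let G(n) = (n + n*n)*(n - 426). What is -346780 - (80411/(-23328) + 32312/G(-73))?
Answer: -294679973639095/849769056 ≈ -3.4678e+5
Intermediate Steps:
G(n) = (-426 + n)*(n + n²) (G(n) = (n + n²)*(-426 + n) = (-426 + n)*(n + n²))
-346780 - (80411/(-23328) + 32312/G(-73)) = -346780 - (80411/(-23328) + 32312/((-73*(-426 + (-73)² - 425*(-73))))) = -346780 - (80411*(-1/23328) + 32312/((-73*(-426 + 5329 + 31025)))) = -346780 - (-80411/23328 + 32312/((-73*35928))) = -346780 - (-80411/23328 + 32312/(-2622744)) = -346780 - (-80411/23328 + 32312*(-1/2622744)) = -346780 - (-80411/23328 - 4039/327843) = -346780 - 1*(-2939600585/849769056) = -346780 + 2939600585/849769056 = -294679973639095/849769056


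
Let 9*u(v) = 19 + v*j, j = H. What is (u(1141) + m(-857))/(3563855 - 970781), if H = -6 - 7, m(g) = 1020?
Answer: -313/1296537 ≈ -0.00024141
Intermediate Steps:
H = -13
j = -13
u(v) = 19/9 - 13*v/9 (u(v) = (19 + v*(-13))/9 = (19 - 13*v)/9 = 19/9 - 13*v/9)
(u(1141) + m(-857))/(3563855 - 970781) = ((19/9 - 13/9*1141) + 1020)/(3563855 - 970781) = ((19/9 - 14833/9) + 1020)/2593074 = (-1646 + 1020)*(1/2593074) = -626*1/2593074 = -313/1296537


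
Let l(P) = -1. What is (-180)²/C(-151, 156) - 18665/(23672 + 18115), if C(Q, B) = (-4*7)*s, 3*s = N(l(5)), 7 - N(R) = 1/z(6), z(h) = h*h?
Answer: -36588062005/73419759 ≈ -498.34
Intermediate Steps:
z(h) = h²
N(R) = 251/36 (N(R) = 7 - 1/(6²) = 7 - 1/36 = 251/36)
s = 251/108 (s = (⅓)*(251/36) = 251/108 ≈ 2.3241)
C(Q, B) = -1757/27 (C(Q, B) = -4*7*(251/108) = -28*251/108 = -1757/27)
(-180)²/C(-151, 156) - 18665/(23672 + 18115) = (-180)²/(-1757/27) - 18665/(23672 + 18115) = 32400*(-27/1757) - 18665/41787 = -874800/1757 - 18665*1/41787 = -874800/1757 - 18665/41787 = -36588062005/73419759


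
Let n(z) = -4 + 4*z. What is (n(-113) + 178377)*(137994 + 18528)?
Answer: 27848550762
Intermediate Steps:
(n(-113) + 178377)*(137994 + 18528) = ((-4 + 4*(-113)) + 178377)*(137994 + 18528) = ((-4 - 452) + 178377)*156522 = (-456 + 178377)*156522 = 177921*156522 = 27848550762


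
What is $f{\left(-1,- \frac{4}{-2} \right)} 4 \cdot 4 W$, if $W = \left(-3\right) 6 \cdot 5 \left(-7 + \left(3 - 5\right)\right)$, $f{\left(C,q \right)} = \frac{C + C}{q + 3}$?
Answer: $-5184$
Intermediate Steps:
$f{\left(C,q \right)} = \frac{2 C}{3 + q}$
$W = 810$ ($W = \left(-18\right) 5 \left(-7 - 2\right) = \left(-90\right) \left(-9\right) = 810$)
$f{\left(-1,- \frac{4}{-2} \right)} 4 \cdot 4 W = 2 \left(-1\right) \frac{1}{3 - \frac{4}{-2}} \cdot 4 \cdot 4 \cdot 810 = 2 \left(-1\right) \frac{1}{3 - -2} \cdot 4 \cdot 4 \cdot 810 = 2 \left(-1\right) \frac{1}{3 + 2} \cdot 4 \cdot 4 \cdot 810 = 2 \left(-1\right) \frac{1}{5} \cdot 4 \cdot 4 \cdot 810 = \left(- \frac{2}{5}\right) 4 \cdot 4 \cdot 810 = \left(- \frac{8}{5}\right) 4 \cdot 810 = \left(- \frac{32}{5}\right) 810 = -5184$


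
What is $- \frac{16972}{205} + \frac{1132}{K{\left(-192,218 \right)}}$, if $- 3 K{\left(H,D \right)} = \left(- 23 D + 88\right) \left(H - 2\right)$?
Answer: $- \frac{1351657179}{16325585} \approx -82.794$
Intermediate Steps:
$K{\left(H,D \right)} = - \frac{\left(-2 + H\right) \left(88 - 23 D\right)}{3}$ ($K{\left(H,D \right)} = - \frac{\left(- 23 D + 88\right) \left(H - 2\right)}{3} = - \frac{\left(88 - 23 D\right) \left(-2 + H\right)}{3} = - \frac{\left(-2 + H\right) \left(88 - 23 D\right)}{3}$)
$- \frac{16972}{205} + \frac{1132}{K{\left(-192,218 \right)}} = - \frac{16972}{205} + \frac{1132}{\frac{176}{3} - -5632 - \frac{10028}{3} + \frac{23}{3} \cdot 218 \left(-192\right)} = \left(-16972\right) \frac{1}{205} + \frac{1132}{\frac{176}{3} + 5632 - \frac{10028}{3} - 320896} = - \frac{16972}{205} + \frac{1132}{-318548} = - \frac{16972}{205} + 1132 \left(- \frac{1}{318548}\right) = - \frac{16972}{205} - \frac{283}{79637} = - \frac{1351657179}{16325585}$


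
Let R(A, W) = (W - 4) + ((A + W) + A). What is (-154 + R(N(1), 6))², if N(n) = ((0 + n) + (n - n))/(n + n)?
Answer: 21025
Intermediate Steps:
N(n) = ½ (N(n) = (n + 0)/((2*n)) = n*(1/(2*n)) = ½)
R(A, W) = -4 + 2*A + 2*W (R(A, W) = (-4 + W) + (W + 2*A) = -4 + 2*A + 2*W)
(-154 + R(N(1), 6))² = (-154 + (-4 + 2*(½) + 2*6))² = (-154 + (-4 + 1 + 12))² = (-154 + 9)² = (-145)² = 21025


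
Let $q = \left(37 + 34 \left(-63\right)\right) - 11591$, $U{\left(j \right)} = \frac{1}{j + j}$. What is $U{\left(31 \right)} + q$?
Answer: $- \frac{849151}{62} \approx -13696.0$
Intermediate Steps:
$U{\left(j \right)} = \frac{1}{2 j}$
$q = -13696$ ($q = \left(37 - 2142\right) - 11591 = -2105 - 11591 = -13696$)
$U{\left(31 \right)} + q = \frac{1}{2 \cdot 31} - 13696 = \frac{1}{2} \cdot \frac{1}{31} - 13696 = \frac{1}{62} - 13696 = - \frac{849151}{62}$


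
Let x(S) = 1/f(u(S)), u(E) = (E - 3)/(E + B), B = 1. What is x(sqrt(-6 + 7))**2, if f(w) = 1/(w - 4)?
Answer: 25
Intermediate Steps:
u(E) = (-3 + E)/(1 + E) (u(E) = (E - 3)/(E + 1) = (-3 + E)/(1 + E))
f(w) = 1/(-4 + w)
x(S) = -4 + (-3 + S)/(1 + S) (x(S) = 1/(1/(-4 + (-3 + S)/(1 + S))) = -4 + (-3 + S)/(1 + S))
x(sqrt(-6 + 7))**2 = ((-7 - 3*sqrt(-6 + 7))/(1 + sqrt(-6 + 7)))**2 = ((-7 - 3*sqrt(1))/(1 + sqrt(1)))**2 = ((-7 - 3*1)/(1 + 1))**2 = ((-7 - 3)/2)**2 = ((1/2)*(-10))**2 = (-5)**2 = 25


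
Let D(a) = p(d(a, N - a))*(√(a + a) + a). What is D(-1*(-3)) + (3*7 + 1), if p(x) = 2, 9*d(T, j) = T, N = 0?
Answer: 28 + 2*√6 ≈ 32.899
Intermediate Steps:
d(T, j) = T/9
D(a) = 2*a + 2*√2*√a (D(a) = 2*(√(a + a) + a) = 2*(√(2*a) + a) = 2*(√2*√a + a) = 2*(a + √2*√a) = 2*a + 2*√2*√a)
D(-1*(-3)) + (3*7 + 1) = (2*(-1*(-3)) + 2*√2*√(-1*(-3))) + (3*7 + 1) = (2*3 + 2*√2*√3) + (21 + 1) = (6 + 2*√6) + 22 = 28 + 2*√6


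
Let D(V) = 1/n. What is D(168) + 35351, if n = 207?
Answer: 7317658/207 ≈ 35351.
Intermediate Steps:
D(V) = 1/207
D(168) + 35351 = 1/207 + 35351 = 7317658/207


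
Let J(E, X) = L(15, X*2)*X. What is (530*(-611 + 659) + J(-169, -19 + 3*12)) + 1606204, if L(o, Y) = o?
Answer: 1631899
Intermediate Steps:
J(E, X) = 15*X
(530*(-611 + 659) + J(-169, -19 + 3*12)) + 1606204 = (530*(-611 + 659) + 15*(-19 + 3*12)) + 1606204 = (530*48 + 15*(-19 + 36)) + 1606204 = (25440 + 15*17) + 1606204 = (25440 + 255) + 1606204 = 25695 + 1606204 = 1631899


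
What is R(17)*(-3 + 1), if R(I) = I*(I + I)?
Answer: -1156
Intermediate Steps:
R(I) = 2*I² (R(I) = I*(2*I) = 2*I²)
R(17)*(-3 + 1) = (2*17²)*(-3 + 1) = (2*289)*(-2) = 578*(-2) = -1156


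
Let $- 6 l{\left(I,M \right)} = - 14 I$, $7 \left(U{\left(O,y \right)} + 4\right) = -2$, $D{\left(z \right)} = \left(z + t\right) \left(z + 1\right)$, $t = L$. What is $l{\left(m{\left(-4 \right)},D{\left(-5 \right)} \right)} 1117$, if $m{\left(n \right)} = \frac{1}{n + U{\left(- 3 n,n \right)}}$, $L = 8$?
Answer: $- \frac{54733}{174} \approx -314.56$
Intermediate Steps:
$t = 8$
$D{\left(z \right)} = \left(1 + z\right) \left(8 + z\right)$ ($D{\left(z \right)} = \left(z + 8\right) \left(z + 1\right) = \left(8 + z\right) \left(1 + z\right) = \left(1 + z\right) \left(8 + z\right)$)
$U{\left(O,y \right)} = - \frac{30}{7}$ ($U{\left(O,y \right)} = -4 + \frac{1}{7} \left(-2\right) = -4 - \frac{2}{7} = - \frac{30}{7}$)
$m{\left(n \right)} = \frac{1}{- \frac{30}{7} + n}$ ($m{\left(n \right)} = \frac{1}{n - \frac{30}{7}} = \frac{1}{- \frac{30}{7} + n}$)
$l{\left(I,M \right)} = \frac{7 I}{3}$ ($l{\left(I,M \right)} = - \frac{\left(-14\right) I}{6} = \frac{7 I}{3}$)
$l{\left(m{\left(-4 \right)},D{\left(-5 \right)} \right)} 1117 = \frac{7 \frac{7}{-30 + 7 \left(-4\right)}}{3} \cdot 1117 = \frac{7 \frac{7}{-30 - 28}}{3} \cdot 1117 = \frac{7 \frac{7}{-58}}{3} \cdot 1117 = \frac{7 \cdot 7 \left(- \frac{1}{58}\right)}{3} \cdot 1117 = \frac{7}{3} \left(- \frac{7}{58}\right) 1117 = \left(- \frac{49}{174}\right) 1117 = - \frac{54733}{174}$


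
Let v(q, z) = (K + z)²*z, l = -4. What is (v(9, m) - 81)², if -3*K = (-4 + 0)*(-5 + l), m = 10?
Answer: 1681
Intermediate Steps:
K = -12 (K = -(-4 + 0)*(-5 - 4)/3 = -(-4)*(-9)/3 = -⅓*36 = -12)
v(q, z) = z*(-12 + z)² (v(q, z) = (-12 + z)²*z = z*(-12 + z)²)
(v(9, m) - 81)² = (10*(-12 + 10)² - 81)² = (10*(-2)² - 81)² = (10*4 - 81)² = (40 - 81)² = (-41)² = 1681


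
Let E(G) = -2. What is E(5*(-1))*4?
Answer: -8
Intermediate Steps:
E(5*(-1))*4 = -2*4 = -8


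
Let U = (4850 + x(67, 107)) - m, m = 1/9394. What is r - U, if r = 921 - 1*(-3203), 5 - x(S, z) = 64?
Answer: -6265797/9394 ≈ -667.00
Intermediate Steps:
x(S, z) = -59 (x(S, z) = 5 - 1*64 = 5 - 64 = -59)
m = 1/9394 ≈ 0.00010645
U = 45006653/9394 (U = (4850 - 59) - 1*1/9394 = 4791 - 1/9394 = 45006653/9394 ≈ 4791.0)
r = 4124 (r = 921 + 3203 = 4124)
r - U = 4124 - 1*45006653/9394 = 4124 - 45006653/9394 = -6265797/9394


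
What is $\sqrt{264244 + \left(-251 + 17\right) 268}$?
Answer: $2 \sqrt{50383} \approx 448.92$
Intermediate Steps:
$\sqrt{264244 + \left(-251 + 17\right) 268} = \sqrt{264244 - 62712} = \sqrt{201532} = 2 \sqrt{50383}$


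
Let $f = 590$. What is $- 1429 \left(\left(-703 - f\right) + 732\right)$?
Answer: $801669$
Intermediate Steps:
$- 1429 \left(\left(-703 - f\right) + 732\right) = - 1429 \left(\left(-703 - 590\right) + 732\right) = - 1429 \left(-1293 + 732\right) = \left(-1429\right) \left(-561\right) = 801669$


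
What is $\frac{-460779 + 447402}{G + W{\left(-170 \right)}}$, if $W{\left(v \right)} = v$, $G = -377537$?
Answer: $\frac{13377}{377707} \approx 0.035416$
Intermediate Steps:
$\frac{-460779 + 447402}{G + W{\left(-170 \right)}} = \frac{-460779 + 447402}{-377537 - 170} = - \frac{13377}{-377707} = \left(-13377\right) \left(- \frac{1}{377707}\right) = \frac{13377}{377707}$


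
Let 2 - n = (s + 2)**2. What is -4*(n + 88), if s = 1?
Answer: -324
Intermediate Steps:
n = -7 (n = 2 - (1 + 2)**2 = 2 - 1*3**2 = 2 - 1*9 = 2 - 9 = -7)
-4*(n + 88) = -4*(-7 + 88) = -4*81 = -324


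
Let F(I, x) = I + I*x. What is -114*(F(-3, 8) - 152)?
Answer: 20406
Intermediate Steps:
-114*(F(-3, 8) - 152) = -114*(-3*(1 + 8) - 152) = -114*(-3*9 - 152) = -114*(-27 - 152) = -114*(-179) = 20406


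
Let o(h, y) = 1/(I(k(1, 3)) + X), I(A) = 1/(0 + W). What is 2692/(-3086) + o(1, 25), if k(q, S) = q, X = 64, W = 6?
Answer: -508952/594055 ≈ -0.85674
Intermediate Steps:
I(A) = ⅙ (I(A) = 1/(0 + 6) = 1/6 = ⅙)
o(h, y) = 6/385 (o(h, y) = 1/(⅙ + 64) = 1/(385/6) = 6/385)
2692/(-3086) + o(1, 25) = 2692/(-3086) + 6/385 = 2692*(-1/3086) + 6/385 = -1346/1543 + 6/385 = -508952/594055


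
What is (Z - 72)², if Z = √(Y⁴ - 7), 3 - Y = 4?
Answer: (72 - I*√6)² ≈ 5178.0 - 352.73*I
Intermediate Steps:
Y = -1 (Y = 3 - 1*4 = 3 - 4 = -1)
Z = I*√6 (Z = √((-1)⁴ - 7) = √(1 - 7) = √(-6) = I*√6 ≈ 2.4495*I)
(Z - 72)² = (I*√6 - 72)² = (-72 + I*√6)²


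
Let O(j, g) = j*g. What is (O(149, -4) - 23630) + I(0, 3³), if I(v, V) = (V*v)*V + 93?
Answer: -24133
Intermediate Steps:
O(j, g) = g*j
I(v, V) = 93 + v*V² (I(v, V) = v*V² + 93 = 93 + v*V²)
(O(149, -4) - 23630) + I(0, 3³) = (-4*149 - 23630) + (93 + 0*(3³)²) = (-596 - 23630) + (93 + 0*27²) = -24226 + (93 + 0*729) = -24226 + (93 + 0) = -24226 + 93 = -24133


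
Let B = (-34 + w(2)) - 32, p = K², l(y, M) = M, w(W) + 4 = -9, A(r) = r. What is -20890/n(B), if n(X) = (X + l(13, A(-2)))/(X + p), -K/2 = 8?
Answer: 1232510/27 ≈ 45649.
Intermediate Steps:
K = -16 (K = -2*8 = -16)
w(W) = -13 (w(W) = -4 - 9 = -13)
p = 256 (p = (-16)² = 256)
B = -79 (B = (-34 - 13) - 32 = -47 - 32 = -79)
n(X) = (-2 + X)/(256 + X) (n(X) = (X - 2)/(X + 256) = (-2 + X)/(256 + X))
-20890/n(B) = -20890*(256 - 79)/(-2 - 79) = -20890/(-81/177) = -20890/((1/177)*(-81)) = -20890/(-27/59) = -20890*(-59/27) = 1232510/27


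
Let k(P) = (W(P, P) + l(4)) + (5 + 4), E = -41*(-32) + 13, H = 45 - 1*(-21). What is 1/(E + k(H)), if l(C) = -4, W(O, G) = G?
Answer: 1/1396 ≈ 0.00071633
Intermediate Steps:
H = 66 (H = 45 + 21 = 66)
E = 1325 (E = 1312 + 13 = 1325)
k(P) = 5 + P (k(P) = (P - 4) + (5 + 4) = (-4 + P) + 9 = 5 + P)
1/(E + k(H)) = 1/(1325 + (5 + 66)) = 1/(1325 + 71) = 1/1396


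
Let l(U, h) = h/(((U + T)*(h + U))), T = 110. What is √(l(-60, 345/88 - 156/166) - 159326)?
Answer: I*√307050286251702422/1388230 ≈ 399.16*I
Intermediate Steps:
l(U, h) = h/((110 + U)*(U + h)) (l(U, h) = h/(((U + 110)*(h + U))) = h/(((110 + U)*(U + h))) = h*(1/((110 + U)*(U + h))) = h/((110 + U)*(U + h)))
√(l(-60, 345/88 - 156/166) - 159326) = √((345/88 - 156/166)/((-60)² + 110*(-60) + 110*(345/88 - 156/166) - 60*(345/88 - 156/166)) - 159326) = √((345*(1/88) - 156*1/166)/(3600 - 6600 + 110*(345*(1/88) - 156*1/166) - 60*(345*(1/88) - 156*1/166)) - 159326) = √((345/88 - 78/83)/(3600 - 6600 + 110*(345/88 - 78/83) - 60*(345/88 - 78/83)) - 159326) = √(21771/(7304*(3600 - 6600 + 110*(21771/7304) - 60*21771/7304)) - 159326) = √(21771/(7304*(3600 - 6600 + 108855/332 - 326565/1826)) - 159326) = √(21771/(7304*(-10411725/3652)) - 159326) = √((21771/7304)*(-3652/10411725) - 159326) = √(-7257/6941150 - 159326) = √(-1105905672157/6941150) = I*√307050286251702422/1388230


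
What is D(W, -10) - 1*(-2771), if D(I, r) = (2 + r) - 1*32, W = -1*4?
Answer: 2731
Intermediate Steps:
W = -4
D(I, r) = -30 + r (D(I, r) = (2 + r) - 32 = -30 + r)
D(W, -10) - 1*(-2771) = (-30 - 10) - 1*(-2771) = -40 + 2771 = 2731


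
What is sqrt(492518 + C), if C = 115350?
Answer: 2*sqrt(151967) ≈ 779.66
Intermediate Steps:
sqrt(492518 + C) = sqrt(492518 + 115350) = sqrt(607868) = 2*sqrt(151967)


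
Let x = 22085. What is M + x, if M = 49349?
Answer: 71434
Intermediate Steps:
M + x = 49349 + 22085 = 71434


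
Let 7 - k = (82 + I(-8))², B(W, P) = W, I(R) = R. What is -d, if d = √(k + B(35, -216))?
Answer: -I*√5434 ≈ -73.716*I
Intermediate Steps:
k = -5469 (k = 7 - (82 - 8)² = 7 - 1*74² = 7 - 1*5476 = 7 - 5476 = -5469)
d = I*√5434 (d = √(-5469 + 35) = √(-5434) = I*√5434 ≈ 73.716*I)
-d = -I*√5434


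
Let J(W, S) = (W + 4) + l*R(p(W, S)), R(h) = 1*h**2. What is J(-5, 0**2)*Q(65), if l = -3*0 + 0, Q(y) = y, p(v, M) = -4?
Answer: -65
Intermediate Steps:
R(h) = h**2
l = 0 (l = 0 + 0 = 0)
J(W, S) = 4 + W (J(W, S) = (W + 4) + 0*(-4)**2 = (4 + W) + 0*16 = (4 + W) + 0 = 4 + W)
J(-5, 0**2)*Q(65) = (4 - 5)*65 = -1*65 = -65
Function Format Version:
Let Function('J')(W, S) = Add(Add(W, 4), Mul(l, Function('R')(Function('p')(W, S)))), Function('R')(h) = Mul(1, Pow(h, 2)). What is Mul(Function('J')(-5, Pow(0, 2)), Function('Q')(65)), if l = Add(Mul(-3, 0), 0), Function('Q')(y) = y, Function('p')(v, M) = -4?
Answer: -65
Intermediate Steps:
Function('R')(h) = Pow(h, 2)
l = 0 (l = Add(0, 0) = 0)
Function('J')(W, S) = Add(4, W) (Function('J')(W, S) = Add(Add(W, 4), Mul(0, Pow(-4, 2))) = Add(Add(4, W), Mul(0, 16)) = Add(Add(4, W), 0) = Add(4, W))
Mul(Function('J')(-5, Pow(0, 2)), Function('Q')(65)) = Mul(Add(4, -5), 65) = Mul(-1, 65) = -65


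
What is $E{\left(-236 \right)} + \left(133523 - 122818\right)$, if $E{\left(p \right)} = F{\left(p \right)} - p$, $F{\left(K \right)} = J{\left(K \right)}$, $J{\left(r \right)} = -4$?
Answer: $10937$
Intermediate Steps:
$F{\left(K \right)} = -4$
$E{\left(p \right)} = -4 - p$
$E{\left(-236 \right)} + \left(133523 - 122818\right) = \left(-4 - -236\right) + \left(133523 - 122818\right) = \left(-4 + 236\right) + \left(133523 - 122818\right) = 232 + 10705 = 10937$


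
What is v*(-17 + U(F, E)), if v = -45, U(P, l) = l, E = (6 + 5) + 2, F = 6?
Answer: 180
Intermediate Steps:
E = 13 (E = 11 + 2 = 13)
v*(-17 + U(F, E)) = -45*(-17 + 13) = -45*(-4) = 180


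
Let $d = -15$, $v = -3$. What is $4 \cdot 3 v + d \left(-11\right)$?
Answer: $129$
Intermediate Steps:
$4 \cdot 3 v + d \left(-11\right) = 4 \cdot 3 \left(-3\right) - -165 = 12 \left(-3\right) + 165 = -36 + 165 = 129$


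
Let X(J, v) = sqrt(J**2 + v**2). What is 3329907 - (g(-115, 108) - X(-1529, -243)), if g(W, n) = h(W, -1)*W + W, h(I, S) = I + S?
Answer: 3316682 + sqrt(2396890) ≈ 3.3182e+6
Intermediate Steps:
g(W, n) = W + W*(-1 + W) (g(W, n) = (W - 1)*W + W = (-1 + W)*W + W = W*(-1 + W) + W = W + W*(-1 + W))
3329907 - (g(-115, 108) - X(-1529, -243)) = 3329907 - ((-115)**2 - sqrt((-1529)**2 + (-243)**2)) = 3329907 - (13225 - sqrt(2337841 + 59049)) = 3329907 - (13225 - sqrt(2396890)) = 3329907 + (-13225 + sqrt(2396890)) = 3316682 + sqrt(2396890)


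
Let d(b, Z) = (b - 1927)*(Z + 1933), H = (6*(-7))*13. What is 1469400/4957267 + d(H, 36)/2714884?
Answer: -20149353072379/13458404862028 ≈ -1.4972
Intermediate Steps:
H = -546 (H = -42*13 = -546)
d(b, Z) = (-1927 + b)*(1933 + Z)
1469400/4957267 + d(H, 36)/2714884 = 1469400/4957267 + (-3724891 - 1927*36 + 1933*(-546) + 36*(-546))/2714884 = 1469400*(1/4957267) + (-3724891 - 69372 - 1055418 - 19656)*(1/2714884) = 1469400/4957267 - 4869337*1/2714884 = 1469400/4957267 - 4869337/2714884 = -20149353072379/13458404862028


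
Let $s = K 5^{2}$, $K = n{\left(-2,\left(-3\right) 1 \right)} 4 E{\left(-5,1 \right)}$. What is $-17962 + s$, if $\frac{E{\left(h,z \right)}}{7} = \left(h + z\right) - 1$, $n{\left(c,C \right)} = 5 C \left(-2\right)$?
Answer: $-122962$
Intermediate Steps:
$n{\left(c,C \right)} = - 10 C$
$E{\left(h,z \right)} = -7 + 7 h + 7 z$ ($E{\left(h,z \right)} = 7 \left(\left(h + z\right) - 1\right) = 7 \left(-1 + h + z\right) = -7 + 7 h + 7 z$)
$K = -4200$ ($K = - 10 \left(\left(-3\right) 1\right) 4 \left(-7 + 7 \left(-5\right) + 7 \cdot 1\right) = \left(-10\right) \left(-3\right) 4 \left(-7 - 35 + 7\right) = 30 \cdot 4 \left(-35\right) = 120 \left(-35\right) = -4200$)
$s = -105000$ ($s = - 4200 \cdot 5^{2} = \left(-4200\right) 25 = -105000$)
$-17962 + s = -17962 - 105000 = -122962$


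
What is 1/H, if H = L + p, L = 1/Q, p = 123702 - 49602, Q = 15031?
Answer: 15031/1113797101 ≈ 1.3495e-5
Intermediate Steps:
p = 74100
L = 1/15031 ≈ 6.6529e-5
H = 1113797101/15031 (H = 1/15031 + 74100 = 1113797101/15031 ≈ 74100.)
1/H = 1/(1113797101/15031) = 15031/1113797101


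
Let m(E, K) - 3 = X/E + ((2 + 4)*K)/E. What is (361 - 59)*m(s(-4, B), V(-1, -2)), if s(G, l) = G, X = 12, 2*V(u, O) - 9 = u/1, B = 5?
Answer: -1812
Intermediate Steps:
V(u, O) = 9/2 + u/2 (V(u, O) = 9/2 + (u/1)/2 = 9/2 + (u*1)/2 = 9/2 + u/2)
m(E, K) = 3 + 12/E + 6*K/E (m(E, K) = 3 + (12/E + ((2 + 4)*K)/E) = 3 + (12/E + (6*K)/E) = 3 + (12/E + 6*K/E) = 3 + 12/E + 6*K/E)
(361 - 59)*m(s(-4, B), V(-1, -2)) = (361 - 59)*(3*(4 - 4 + 2*(9/2 + (½)*(-1)))/(-4)) = 302*(3*(-¼)*(4 - 4 + 2*(9/2 - ½))) = 302*(3*(-¼)*(4 - 4 + 2*4)) = 302*(3*(-¼)*(4 - 4 + 8)) = 302*(3*(-¼)*8) = 302*(-6) = -1812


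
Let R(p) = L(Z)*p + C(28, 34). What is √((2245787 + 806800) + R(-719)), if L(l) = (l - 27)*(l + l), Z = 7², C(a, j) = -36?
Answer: √1502387 ≈ 1225.7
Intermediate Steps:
Z = 49
L(l) = 2*l*(-27 + l) (L(l) = (-27 + l)*(2*l) = 2*l*(-27 + l))
R(p) = -36 + 2156*p (R(p) = (2*49*(-27 + 49))*p - 36 = (2*49*22)*p - 36 = 2156*p - 36 = -36 + 2156*p)
√((2245787 + 806800) + R(-719)) = √((2245787 + 806800) + (-36 + 2156*(-719))) = √(3052587 + (-36 - 1550164)) = √(3052587 - 1550200) = √1502387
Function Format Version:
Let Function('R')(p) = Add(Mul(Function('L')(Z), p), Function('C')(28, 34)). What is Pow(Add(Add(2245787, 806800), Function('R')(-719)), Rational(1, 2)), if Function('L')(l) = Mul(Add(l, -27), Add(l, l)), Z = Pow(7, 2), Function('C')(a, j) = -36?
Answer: Pow(1502387, Rational(1, 2)) ≈ 1225.7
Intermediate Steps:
Z = 49
Function('L')(l) = Mul(2, l, Add(-27, l)) (Function('L')(l) = Mul(Add(-27, l), Mul(2, l)) = Mul(2, l, Add(-27, l)))
Function('R')(p) = Add(-36, Mul(2156, p)) (Function('R')(p) = Add(Mul(Mul(2, 49, Add(-27, 49)), p), -36) = Add(Mul(Mul(2, 49, 22), p), -36) = Add(Mul(2156, p), -36) = Add(-36, Mul(2156, p)))
Pow(Add(Add(2245787, 806800), Function('R')(-719)), Rational(1, 2)) = Pow(Add(Add(2245787, 806800), Add(-36, Mul(2156, -719))), Rational(1, 2)) = Pow(Add(3052587, Add(-36, -1550164)), Rational(1, 2)) = Pow(Add(3052587, -1550200), Rational(1, 2)) = Pow(1502387, Rational(1, 2))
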